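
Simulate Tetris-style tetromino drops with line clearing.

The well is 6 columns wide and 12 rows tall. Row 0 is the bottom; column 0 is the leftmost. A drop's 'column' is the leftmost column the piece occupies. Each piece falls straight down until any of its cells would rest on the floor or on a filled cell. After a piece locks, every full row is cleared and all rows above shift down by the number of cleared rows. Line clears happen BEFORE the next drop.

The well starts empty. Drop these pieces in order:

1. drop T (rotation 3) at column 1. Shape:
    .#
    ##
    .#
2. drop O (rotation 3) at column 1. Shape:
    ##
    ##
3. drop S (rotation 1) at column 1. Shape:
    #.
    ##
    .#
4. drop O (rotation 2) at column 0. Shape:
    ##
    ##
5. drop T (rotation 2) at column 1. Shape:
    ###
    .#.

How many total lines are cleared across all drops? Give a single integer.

Drop 1: T rot3 at col 1 lands with bottom-row=0; cleared 0 line(s) (total 0); column heights now [0 2 3 0 0 0], max=3
Drop 2: O rot3 at col 1 lands with bottom-row=3; cleared 0 line(s) (total 0); column heights now [0 5 5 0 0 0], max=5
Drop 3: S rot1 at col 1 lands with bottom-row=5; cleared 0 line(s) (total 0); column heights now [0 8 7 0 0 0], max=8
Drop 4: O rot2 at col 0 lands with bottom-row=8; cleared 0 line(s) (total 0); column heights now [10 10 7 0 0 0], max=10
Drop 5: T rot2 at col 1 lands with bottom-row=9; cleared 0 line(s) (total 0); column heights now [10 11 11 11 0 0], max=11

Answer: 0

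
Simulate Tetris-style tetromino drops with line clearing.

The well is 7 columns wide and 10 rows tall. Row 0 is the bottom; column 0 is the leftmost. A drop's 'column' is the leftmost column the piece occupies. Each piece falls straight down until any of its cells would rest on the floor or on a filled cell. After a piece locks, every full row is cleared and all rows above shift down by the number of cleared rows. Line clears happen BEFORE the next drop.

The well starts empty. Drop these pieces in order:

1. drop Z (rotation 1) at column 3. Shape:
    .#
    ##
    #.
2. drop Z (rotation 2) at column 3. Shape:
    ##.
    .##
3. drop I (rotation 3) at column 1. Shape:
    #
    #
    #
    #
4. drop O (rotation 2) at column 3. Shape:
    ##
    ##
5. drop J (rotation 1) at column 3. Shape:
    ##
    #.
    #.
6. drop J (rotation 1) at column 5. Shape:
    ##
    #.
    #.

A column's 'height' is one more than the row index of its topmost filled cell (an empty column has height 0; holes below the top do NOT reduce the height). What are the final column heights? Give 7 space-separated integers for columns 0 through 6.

Answer: 0 4 0 10 10 7 7

Derivation:
Drop 1: Z rot1 at col 3 lands with bottom-row=0; cleared 0 line(s) (total 0); column heights now [0 0 0 2 3 0 0], max=3
Drop 2: Z rot2 at col 3 lands with bottom-row=3; cleared 0 line(s) (total 0); column heights now [0 0 0 5 5 4 0], max=5
Drop 3: I rot3 at col 1 lands with bottom-row=0; cleared 0 line(s) (total 0); column heights now [0 4 0 5 5 4 0], max=5
Drop 4: O rot2 at col 3 lands with bottom-row=5; cleared 0 line(s) (total 0); column heights now [0 4 0 7 7 4 0], max=7
Drop 5: J rot1 at col 3 lands with bottom-row=7; cleared 0 line(s) (total 0); column heights now [0 4 0 10 10 4 0], max=10
Drop 6: J rot1 at col 5 lands with bottom-row=4; cleared 0 line(s) (total 0); column heights now [0 4 0 10 10 7 7], max=10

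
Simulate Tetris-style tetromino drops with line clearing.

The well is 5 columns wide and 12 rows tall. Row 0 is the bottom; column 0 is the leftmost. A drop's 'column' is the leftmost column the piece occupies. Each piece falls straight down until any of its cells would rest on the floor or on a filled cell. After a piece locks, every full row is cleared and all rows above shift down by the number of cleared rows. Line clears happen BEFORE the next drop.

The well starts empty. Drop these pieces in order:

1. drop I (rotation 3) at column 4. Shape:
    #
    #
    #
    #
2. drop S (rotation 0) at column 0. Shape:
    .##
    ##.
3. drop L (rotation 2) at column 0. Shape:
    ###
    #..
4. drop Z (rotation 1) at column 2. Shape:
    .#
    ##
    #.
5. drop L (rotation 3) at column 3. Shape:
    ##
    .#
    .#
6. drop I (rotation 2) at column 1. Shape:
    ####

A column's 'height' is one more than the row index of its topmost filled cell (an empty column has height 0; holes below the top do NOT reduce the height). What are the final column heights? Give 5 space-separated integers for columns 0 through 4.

Answer: 3 8 8 8 8

Derivation:
Drop 1: I rot3 at col 4 lands with bottom-row=0; cleared 0 line(s) (total 0); column heights now [0 0 0 0 4], max=4
Drop 2: S rot0 at col 0 lands with bottom-row=0; cleared 0 line(s) (total 0); column heights now [1 2 2 0 4], max=4
Drop 3: L rot2 at col 0 lands with bottom-row=1; cleared 0 line(s) (total 0); column heights now [3 3 3 0 4], max=4
Drop 4: Z rot1 at col 2 lands with bottom-row=3; cleared 0 line(s) (total 0); column heights now [3 3 5 6 4], max=6
Drop 5: L rot3 at col 3 lands with bottom-row=4; cleared 0 line(s) (total 0); column heights now [3 3 5 7 7], max=7
Drop 6: I rot2 at col 1 lands with bottom-row=7; cleared 0 line(s) (total 0); column heights now [3 8 8 8 8], max=8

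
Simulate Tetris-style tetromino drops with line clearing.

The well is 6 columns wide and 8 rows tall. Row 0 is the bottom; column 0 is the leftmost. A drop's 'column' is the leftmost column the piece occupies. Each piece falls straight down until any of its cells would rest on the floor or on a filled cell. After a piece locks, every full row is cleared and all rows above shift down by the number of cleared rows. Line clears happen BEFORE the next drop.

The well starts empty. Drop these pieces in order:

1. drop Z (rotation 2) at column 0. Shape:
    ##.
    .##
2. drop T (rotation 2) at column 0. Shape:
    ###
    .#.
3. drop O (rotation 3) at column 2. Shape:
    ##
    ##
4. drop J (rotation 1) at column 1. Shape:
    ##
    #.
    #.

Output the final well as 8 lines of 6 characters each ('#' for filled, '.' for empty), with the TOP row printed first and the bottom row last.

Answer: ......
.##...
.###..
.###..
###...
.#....
##....
.##...

Derivation:
Drop 1: Z rot2 at col 0 lands with bottom-row=0; cleared 0 line(s) (total 0); column heights now [2 2 1 0 0 0], max=2
Drop 2: T rot2 at col 0 lands with bottom-row=2; cleared 0 line(s) (total 0); column heights now [4 4 4 0 0 0], max=4
Drop 3: O rot3 at col 2 lands with bottom-row=4; cleared 0 line(s) (total 0); column heights now [4 4 6 6 0 0], max=6
Drop 4: J rot1 at col 1 lands with bottom-row=4; cleared 0 line(s) (total 0); column heights now [4 7 7 6 0 0], max=7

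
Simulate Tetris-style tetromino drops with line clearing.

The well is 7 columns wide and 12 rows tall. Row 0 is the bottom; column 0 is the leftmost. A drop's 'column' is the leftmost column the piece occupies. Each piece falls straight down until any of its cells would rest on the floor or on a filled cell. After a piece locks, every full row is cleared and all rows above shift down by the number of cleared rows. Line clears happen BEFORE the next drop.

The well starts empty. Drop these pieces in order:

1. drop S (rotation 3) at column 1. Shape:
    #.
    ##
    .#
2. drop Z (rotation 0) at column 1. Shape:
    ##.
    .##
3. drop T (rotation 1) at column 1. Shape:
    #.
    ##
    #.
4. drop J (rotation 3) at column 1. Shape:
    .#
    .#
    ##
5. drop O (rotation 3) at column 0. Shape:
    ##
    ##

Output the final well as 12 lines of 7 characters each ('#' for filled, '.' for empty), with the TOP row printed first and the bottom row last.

Drop 1: S rot3 at col 1 lands with bottom-row=0; cleared 0 line(s) (total 0); column heights now [0 3 2 0 0 0 0], max=3
Drop 2: Z rot0 at col 1 lands with bottom-row=2; cleared 0 line(s) (total 0); column heights now [0 4 4 3 0 0 0], max=4
Drop 3: T rot1 at col 1 lands with bottom-row=4; cleared 0 line(s) (total 0); column heights now [0 7 6 3 0 0 0], max=7
Drop 4: J rot3 at col 1 lands with bottom-row=7; cleared 0 line(s) (total 0); column heights now [0 8 10 3 0 0 0], max=10
Drop 5: O rot3 at col 0 lands with bottom-row=8; cleared 0 line(s) (total 0); column heights now [10 10 10 3 0 0 0], max=10

Answer: .......
.......
###....
###....
.##....
.#.....
.##....
.#.....
.##....
.###...
.##....
..#....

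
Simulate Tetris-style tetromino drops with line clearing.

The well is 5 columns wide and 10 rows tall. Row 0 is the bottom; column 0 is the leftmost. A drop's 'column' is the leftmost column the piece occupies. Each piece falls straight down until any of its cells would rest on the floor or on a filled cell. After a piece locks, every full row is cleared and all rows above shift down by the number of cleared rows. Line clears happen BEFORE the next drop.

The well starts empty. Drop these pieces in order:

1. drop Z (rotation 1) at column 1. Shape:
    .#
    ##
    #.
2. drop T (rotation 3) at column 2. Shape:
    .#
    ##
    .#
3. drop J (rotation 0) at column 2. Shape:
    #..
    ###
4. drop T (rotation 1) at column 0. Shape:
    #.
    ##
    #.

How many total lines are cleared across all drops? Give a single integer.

Answer: 0

Derivation:
Drop 1: Z rot1 at col 1 lands with bottom-row=0; cleared 0 line(s) (total 0); column heights now [0 2 3 0 0], max=3
Drop 2: T rot3 at col 2 lands with bottom-row=2; cleared 0 line(s) (total 0); column heights now [0 2 4 5 0], max=5
Drop 3: J rot0 at col 2 lands with bottom-row=5; cleared 0 line(s) (total 0); column heights now [0 2 7 6 6], max=7
Drop 4: T rot1 at col 0 lands with bottom-row=1; cleared 0 line(s) (total 0); column heights now [4 3 7 6 6], max=7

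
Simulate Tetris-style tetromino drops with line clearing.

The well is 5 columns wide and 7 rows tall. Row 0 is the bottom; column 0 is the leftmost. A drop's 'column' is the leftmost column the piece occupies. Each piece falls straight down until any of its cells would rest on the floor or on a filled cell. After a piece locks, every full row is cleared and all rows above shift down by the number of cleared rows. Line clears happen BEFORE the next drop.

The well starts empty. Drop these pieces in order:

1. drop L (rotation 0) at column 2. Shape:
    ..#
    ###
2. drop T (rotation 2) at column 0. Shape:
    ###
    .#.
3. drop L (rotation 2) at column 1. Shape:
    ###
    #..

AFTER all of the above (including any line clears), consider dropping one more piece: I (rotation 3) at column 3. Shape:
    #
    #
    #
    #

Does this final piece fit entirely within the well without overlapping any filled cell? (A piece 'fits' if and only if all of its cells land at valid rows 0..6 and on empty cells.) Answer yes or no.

Answer: no

Derivation:
Drop 1: L rot0 at col 2 lands with bottom-row=0; cleared 0 line(s) (total 0); column heights now [0 0 1 1 2], max=2
Drop 2: T rot2 at col 0 lands with bottom-row=0; cleared 0 line(s) (total 0); column heights now [2 2 2 1 2], max=2
Drop 3: L rot2 at col 1 lands with bottom-row=2; cleared 0 line(s) (total 0); column heights now [2 4 4 4 2], max=4
Test piece I rot3 at col 3 (width 1): heights before test = [2 4 4 4 2]; fits = False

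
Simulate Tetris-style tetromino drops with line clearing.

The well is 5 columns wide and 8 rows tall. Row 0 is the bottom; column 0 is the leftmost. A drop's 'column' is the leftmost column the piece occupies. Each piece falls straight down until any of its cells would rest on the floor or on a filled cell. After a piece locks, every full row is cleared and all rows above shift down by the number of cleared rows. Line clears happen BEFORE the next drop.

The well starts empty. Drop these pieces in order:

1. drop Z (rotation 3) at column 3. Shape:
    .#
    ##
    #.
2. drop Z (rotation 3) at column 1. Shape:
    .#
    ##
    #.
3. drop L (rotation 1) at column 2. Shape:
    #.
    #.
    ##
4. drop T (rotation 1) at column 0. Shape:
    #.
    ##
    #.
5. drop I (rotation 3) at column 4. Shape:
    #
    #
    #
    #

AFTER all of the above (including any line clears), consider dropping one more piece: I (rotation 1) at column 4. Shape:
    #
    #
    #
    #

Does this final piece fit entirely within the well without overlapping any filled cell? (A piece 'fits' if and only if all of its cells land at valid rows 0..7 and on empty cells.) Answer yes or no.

Answer: no

Derivation:
Drop 1: Z rot3 at col 3 lands with bottom-row=0; cleared 0 line(s) (total 0); column heights now [0 0 0 2 3], max=3
Drop 2: Z rot3 at col 1 lands with bottom-row=0; cleared 0 line(s) (total 0); column heights now [0 2 3 2 3], max=3
Drop 3: L rot1 at col 2 lands with bottom-row=3; cleared 0 line(s) (total 0); column heights now [0 2 6 4 3], max=6
Drop 4: T rot1 at col 0 lands with bottom-row=1; cleared 1 line(s) (total 1); column heights now [3 2 5 3 2], max=5
Drop 5: I rot3 at col 4 lands with bottom-row=2; cleared 0 line(s) (total 1); column heights now [3 2 5 3 6], max=6
Test piece I rot1 at col 4 (width 1): heights before test = [3 2 5 3 6]; fits = False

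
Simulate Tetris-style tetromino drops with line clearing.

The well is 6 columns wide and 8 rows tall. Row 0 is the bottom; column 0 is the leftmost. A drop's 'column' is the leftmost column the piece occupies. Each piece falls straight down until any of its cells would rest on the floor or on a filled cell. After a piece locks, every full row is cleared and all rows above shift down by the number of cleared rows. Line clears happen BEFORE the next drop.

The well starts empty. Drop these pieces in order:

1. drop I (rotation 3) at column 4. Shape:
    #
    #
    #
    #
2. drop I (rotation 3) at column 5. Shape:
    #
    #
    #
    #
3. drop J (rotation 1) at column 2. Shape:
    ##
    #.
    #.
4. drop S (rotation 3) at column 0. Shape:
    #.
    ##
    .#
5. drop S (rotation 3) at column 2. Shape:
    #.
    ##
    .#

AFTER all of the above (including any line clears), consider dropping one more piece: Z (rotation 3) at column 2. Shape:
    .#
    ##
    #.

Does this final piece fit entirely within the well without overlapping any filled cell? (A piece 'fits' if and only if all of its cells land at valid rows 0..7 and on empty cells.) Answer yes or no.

Drop 1: I rot3 at col 4 lands with bottom-row=0; cleared 0 line(s) (total 0); column heights now [0 0 0 0 4 0], max=4
Drop 2: I rot3 at col 5 lands with bottom-row=0; cleared 0 line(s) (total 0); column heights now [0 0 0 0 4 4], max=4
Drop 3: J rot1 at col 2 lands with bottom-row=0; cleared 0 line(s) (total 0); column heights now [0 0 3 3 4 4], max=4
Drop 4: S rot3 at col 0 lands with bottom-row=0; cleared 0 line(s) (total 0); column heights now [3 2 3 3 4 4], max=4
Drop 5: S rot3 at col 2 lands with bottom-row=3; cleared 0 line(s) (total 0); column heights now [3 2 6 5 4 4], max=6
Test piece Z rot3 at col 2 (width 2): heights before test = [3 2 6 5 4 4]; fits = False

Answer: no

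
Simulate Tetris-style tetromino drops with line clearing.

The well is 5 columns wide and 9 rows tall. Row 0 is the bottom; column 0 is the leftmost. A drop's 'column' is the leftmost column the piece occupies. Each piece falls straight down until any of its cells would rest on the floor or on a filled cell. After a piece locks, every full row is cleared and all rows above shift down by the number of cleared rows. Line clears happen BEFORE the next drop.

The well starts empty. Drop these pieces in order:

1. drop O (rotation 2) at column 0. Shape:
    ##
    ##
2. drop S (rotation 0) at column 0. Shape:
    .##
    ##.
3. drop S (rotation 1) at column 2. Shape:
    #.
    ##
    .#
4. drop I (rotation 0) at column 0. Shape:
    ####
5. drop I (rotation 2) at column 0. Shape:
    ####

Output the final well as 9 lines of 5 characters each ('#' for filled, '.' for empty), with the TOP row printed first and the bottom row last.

Answer: .....
####.
####.
..#..
..##.
.###.
##...
##...
##...

Derivation:
Drop 1: O rot2 at col 0 lands with bottom-row=0; cleared 0 line(s) (total 0); column heights now [2 2 0 0 0], max=2
Drop 2: S rot0 at col 0 lands with bottom-row=2; cleared 0 line(s) (total 0); column heights now [3 4 4 0 0], max=4
Drop 3: S rot1 at col 2 lands with bottom-row=3; cleared 0 line(s) (total 0); column heights now [3 4 6 5 0], max=6
Drop 4: I rot0 at col 0 lands with bottom-row=6; cleared 0 line(s) (total 0); column heights now [7 7 7 7 0], max=7
Drop 5: I rot2 at col 0 lands with bottom-row=7; cleared 0 line(s) (total 0); column heights now [8 8 8 8 0], max=8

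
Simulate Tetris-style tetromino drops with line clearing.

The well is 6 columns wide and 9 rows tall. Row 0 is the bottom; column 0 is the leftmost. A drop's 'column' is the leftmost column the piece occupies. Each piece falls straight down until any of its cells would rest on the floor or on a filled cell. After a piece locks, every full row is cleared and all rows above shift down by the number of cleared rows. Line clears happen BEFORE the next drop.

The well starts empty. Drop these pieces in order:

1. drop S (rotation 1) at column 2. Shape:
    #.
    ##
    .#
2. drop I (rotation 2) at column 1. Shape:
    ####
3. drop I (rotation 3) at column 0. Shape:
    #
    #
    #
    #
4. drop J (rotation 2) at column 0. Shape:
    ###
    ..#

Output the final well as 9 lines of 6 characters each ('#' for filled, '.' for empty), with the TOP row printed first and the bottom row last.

Drop 1: S rot1 at col 2 lands with bottom-row=0; cleared 0 line(s) (total 0); column heights now [0 0 3 2 0 0], max=3
Drop 2: I rot2 at col 1 lands with bottom-row=3; cleared 0 line(s) (total 0); column heights now [0 4 4 4 4 0], max=4
Drop 3: I rot3 at col 0 lands with bottom-row=0; cleared 0 line(s) (total 0); column heights now [4 4 4 4 4 0], max=4
Drop 4: J rot2 at col 0 lands with bottom-row=4; cleared 0 line(s) (total 0); column heights now [6 6 6 4 4 0], max=6

Answer: ......
......
......
###...
..#...
#####.
#.#...
#.##..
#..#..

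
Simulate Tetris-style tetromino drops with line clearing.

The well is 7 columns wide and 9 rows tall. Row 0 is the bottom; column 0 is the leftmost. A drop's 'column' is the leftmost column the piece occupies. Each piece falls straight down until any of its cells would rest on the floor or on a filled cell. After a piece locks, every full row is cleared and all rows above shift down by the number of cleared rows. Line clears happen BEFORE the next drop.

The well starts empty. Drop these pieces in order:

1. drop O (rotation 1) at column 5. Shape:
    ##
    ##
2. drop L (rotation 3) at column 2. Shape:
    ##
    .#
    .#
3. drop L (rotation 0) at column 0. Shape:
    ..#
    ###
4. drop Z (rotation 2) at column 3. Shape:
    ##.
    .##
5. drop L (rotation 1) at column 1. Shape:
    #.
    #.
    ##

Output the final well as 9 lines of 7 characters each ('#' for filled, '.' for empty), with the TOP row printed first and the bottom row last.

Drop 1: O rot1 at col 5 lands with bottom-row=0; cleared 0 line(s) (total 0); column heights now [0 0 0 0 0 2 2], max=2
Drop 2: L rot3 at col 2 lands with bottom-row=0; cleared 0 line(s) (total 0); column heights now [0 0 3 3 0 2 2], max=3
Drop 3: L rot0 at col 0 lands with bottom-row=3; cleared 0 line(s) (total 0); column heights now [4 4 5 3 0 2 2], max=5
Drop 4: Z rot2 at col 3 lands with bottom-row=2; cleared 0 line(s) (total 0); column heights now [4 4 5 4 4 3 2], max=5
Drop 5: L rot1 at col 1 lands with bottom-row=5; cleared 0 line(s) (total 0); column heights now [4 8 6 4 4 3 2], max=8

Answer: .......
.#.....
.#.....
.##....
..#....
#####..
..####.
...#.##
...#.##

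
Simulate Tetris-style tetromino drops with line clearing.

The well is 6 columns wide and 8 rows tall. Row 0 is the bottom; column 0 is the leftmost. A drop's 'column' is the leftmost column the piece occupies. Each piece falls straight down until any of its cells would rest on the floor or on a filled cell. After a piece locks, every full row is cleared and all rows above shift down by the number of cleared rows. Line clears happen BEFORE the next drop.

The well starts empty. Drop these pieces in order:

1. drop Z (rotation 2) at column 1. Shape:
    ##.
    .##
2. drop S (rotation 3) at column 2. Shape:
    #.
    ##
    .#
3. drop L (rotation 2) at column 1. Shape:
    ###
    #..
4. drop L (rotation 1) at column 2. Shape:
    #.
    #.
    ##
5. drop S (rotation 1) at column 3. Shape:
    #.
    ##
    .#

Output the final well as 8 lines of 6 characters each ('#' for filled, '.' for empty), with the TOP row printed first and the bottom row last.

Drop 1: Z rot2 at col 1 lands with bottom-row=0; cleared 0 line(s) (total 0); column heights now [0 2 2 1 0 0], max=2
Drop 2: S rot3 at col 2 lands with bottom-row=1; cleared 0 line(s) (total 0); column heights now [0 2 4 3 0 0], max=4
Drop 3: L rot2 at col 1 lands with bottom-row=3; cleared 0 line(s) (total 0); column heights now [0 5 5 5 0 0], max=5
Drop 4: L rot1 at col 2 lands with bottom-row=5; cleared 0 line(s) (total 0); column heights now [0 5 8 6 0 0], max=8
Drop 5: S rot1 at col 3 lands with bottom-row=5; cleared 0 line(s) (total 0); column heights now [0 5 8 8 7 0], max=8

Answer: ..##..
..###.
..###.
.###..
.##...
..##..
.###..
..##..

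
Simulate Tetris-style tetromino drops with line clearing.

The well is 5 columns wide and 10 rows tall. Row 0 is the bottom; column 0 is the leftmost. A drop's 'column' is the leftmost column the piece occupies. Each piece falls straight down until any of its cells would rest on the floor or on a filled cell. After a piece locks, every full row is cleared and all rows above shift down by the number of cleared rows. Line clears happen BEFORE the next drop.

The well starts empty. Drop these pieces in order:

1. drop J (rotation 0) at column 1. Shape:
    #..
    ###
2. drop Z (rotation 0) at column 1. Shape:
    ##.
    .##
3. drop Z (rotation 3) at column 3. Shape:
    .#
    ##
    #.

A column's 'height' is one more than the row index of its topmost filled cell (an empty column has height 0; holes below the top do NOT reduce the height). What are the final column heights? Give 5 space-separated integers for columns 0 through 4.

Answer: 0 3 3 4 5

Derivation:
Drop 1: J rot0 at col 1 lands with bottom-row=0; cleared 0 line(s) (total 0); column heights now [0 2 1 1 0], max=2
Drop 2: Z rot0 at col 1 lands with bottom-row=1; cleared 0 line(s) (total 0); column heights now [0 3 3 2 0], max=3
Drop 3: Z rot3 at col 3 lands with bottom-row=2; cleared 0 line(s) (total 0); column heights now [0 3 3 4 5], max=5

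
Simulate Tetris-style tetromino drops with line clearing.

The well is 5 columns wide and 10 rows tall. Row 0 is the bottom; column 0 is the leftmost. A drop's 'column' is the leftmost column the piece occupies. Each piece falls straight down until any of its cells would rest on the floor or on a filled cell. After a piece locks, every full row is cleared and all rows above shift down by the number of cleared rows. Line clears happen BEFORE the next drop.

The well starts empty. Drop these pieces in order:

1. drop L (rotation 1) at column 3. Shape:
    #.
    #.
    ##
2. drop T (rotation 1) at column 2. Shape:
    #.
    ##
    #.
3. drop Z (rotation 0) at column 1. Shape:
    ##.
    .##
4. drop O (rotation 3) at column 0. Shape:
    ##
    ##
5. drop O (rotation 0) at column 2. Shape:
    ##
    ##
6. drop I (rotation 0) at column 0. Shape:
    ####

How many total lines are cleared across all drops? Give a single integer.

Drop 1: L rot1 at col 3 lands with bottom-row=0; cleared 0 line(s) (total 0); column heights now [0 0 0 3 1], max=3
Drop 2: T rot1 at col 2 lands with bottom-row=2; cleared 0 line(s) (total 0); column heights now [0 0 5 4 1], max=5
Drop 3: Z rot0 at col 1 lands with bottom-row=5; cleared 0 line(s) (total 0); column heights now [0 7 7 6 1], max=7
Drop 4: O rot3 at col 0 lands with bottom-row=7; cleared 0 line(s) (total 0); column heights now [9 9 7 6 1], max=9
Drop 5: O rot0 at col 2 lands with bottom-row=7; cleared 0 line(s) (total 0); column heights now [9 9 9 9 1], max=9
Drop 6: I rot0 at col 0 lands with bottom-row=9; cleared 0 line(s) (total 0); column heights now [10 10 10 10 1], max=10

Answer: 0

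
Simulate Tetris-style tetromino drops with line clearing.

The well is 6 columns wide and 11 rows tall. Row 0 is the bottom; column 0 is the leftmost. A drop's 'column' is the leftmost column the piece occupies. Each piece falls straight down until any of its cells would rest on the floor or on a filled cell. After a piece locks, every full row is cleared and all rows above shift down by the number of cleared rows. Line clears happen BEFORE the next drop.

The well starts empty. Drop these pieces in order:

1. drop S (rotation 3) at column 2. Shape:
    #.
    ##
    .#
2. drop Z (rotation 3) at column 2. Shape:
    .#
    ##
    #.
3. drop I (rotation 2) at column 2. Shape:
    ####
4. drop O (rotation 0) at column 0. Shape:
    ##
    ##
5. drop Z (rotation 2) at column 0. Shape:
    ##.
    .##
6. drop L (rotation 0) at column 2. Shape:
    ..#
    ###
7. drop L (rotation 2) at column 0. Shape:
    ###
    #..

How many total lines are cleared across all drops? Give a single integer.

Drop 1: S rot3 at col 2 lands with bottom-row=0; cleared 0 line(s) (total 0); column heights now [0 0 3 2 0 0], max=3
Drop 2: Z rot3 at col 2 lands with bottom-row=3; cleared 0 line(s) (total 0); column heights now [0 0 5 6 0 0], max=6
Drop 3: I rot2 at col 2 lands with bottom-row=6; cleared 0 line(s) (total 0); column heights now [0 0 7 7 7 7], max=7
Drop 4: O rot0 at col 0 lands with bottom-row=0; cleared 0 line(s) (total 0); column heights now [2 2 7 7 7 7], max=7
Drop 5: Z rot2 at col 0 lands with bottom-row=7; cleared 0 line(s) (total 0); column heights now [9 9 8 7 7 7], max=9
Drop 6: L rot0 at col 2 lands with bottom-row=8; cleared 0 line(s) (total 0); column heights now [9 9 9 9 10 7], max=10
Drop 7: L rot2 at col 0 lands with bottom-row=9; cleared 0 line(s) (total 0); column heights now [11 11 11 9 10 7], max=11

Answer: 0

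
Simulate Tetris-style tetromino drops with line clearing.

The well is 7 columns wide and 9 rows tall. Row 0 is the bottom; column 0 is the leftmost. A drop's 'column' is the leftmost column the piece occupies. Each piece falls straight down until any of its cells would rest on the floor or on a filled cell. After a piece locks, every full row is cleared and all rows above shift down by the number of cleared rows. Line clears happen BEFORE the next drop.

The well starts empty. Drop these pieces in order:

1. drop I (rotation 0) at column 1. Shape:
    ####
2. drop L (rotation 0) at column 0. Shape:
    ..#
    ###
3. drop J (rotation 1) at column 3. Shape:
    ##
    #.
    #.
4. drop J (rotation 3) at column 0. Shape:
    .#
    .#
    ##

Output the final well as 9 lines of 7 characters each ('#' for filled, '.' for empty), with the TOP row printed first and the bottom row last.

Answer: .......
.......
.......
.......
.#.....
.#.##..
####...
####...
.####..

Derivation:
Drop 1: I rot0 at col 1 lands with bottom-row=0; cleared 0 line(s) (total 0); column heights now [0 1 1 1 1 0 0], max=1
Drop 2: L rot0 at col 0 lands with bottom-row=1; cleared 0 line(s) (total 0); column heights now [2 2 3 1 1 0 0], max=3
Drop 3: J rot1 at col 3 lands with bottom-row=1; cleared 0 line(s) (total 0); column heights now [2 2 3 4 4 0 0], max=4
Drop 4: J rot3 at col 0 lands with bottom-row=2; cleared 0 line(s) (total 0); column heights now [3 5 3 4 4 0 0], max=5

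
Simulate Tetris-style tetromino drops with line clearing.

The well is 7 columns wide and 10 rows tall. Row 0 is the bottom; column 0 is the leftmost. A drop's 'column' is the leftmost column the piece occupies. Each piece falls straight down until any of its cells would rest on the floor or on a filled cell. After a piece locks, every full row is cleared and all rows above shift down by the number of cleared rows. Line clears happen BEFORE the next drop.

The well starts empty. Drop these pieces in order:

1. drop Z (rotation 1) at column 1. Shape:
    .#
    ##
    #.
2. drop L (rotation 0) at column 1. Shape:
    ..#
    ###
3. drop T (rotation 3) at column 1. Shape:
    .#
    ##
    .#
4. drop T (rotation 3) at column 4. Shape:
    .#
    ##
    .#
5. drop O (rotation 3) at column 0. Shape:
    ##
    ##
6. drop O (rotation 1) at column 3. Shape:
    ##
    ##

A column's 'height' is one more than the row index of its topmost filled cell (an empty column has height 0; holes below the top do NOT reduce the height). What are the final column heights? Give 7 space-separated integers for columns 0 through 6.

Answer: 8 8 7 7 7 3 0

Derivation:
Drop 1: Z rot1 at col 1 lands with bottom-row=0; cleared 0 line(s) (total 0); column heights now [0 2 3 0 0 0 0], max=3
Drop 2: L rot0 at col 1 lands with bottom-row=3; cleared 0 line(s) (total 0); column heights now [0 4 4 5 0 0 0], max=5
Drop 3: T rot3 at col 1 lands with bottom-row=4; cleared 0 line(s) (total 0); column heights now [0 6 7 5 0 0 0], max=7
Drop 4: T rot3 at col 4 lands with bottom-row=0; cleared 0 line(s) (total 0); column heights now [0 6 7 5 2 3 0], max=7
Drop 5: O rot3 at col 0 lands with bottom-row=6; cleared 0 line(s) (total 0); column heights now [8 8 7 5 2 3 0], max=8
Drop 6: O rot1 at col 3 lands with bottom-row=5; cleared 0 line(s) (total 0); column heights now [8 8 7 7 7 3 0], max=8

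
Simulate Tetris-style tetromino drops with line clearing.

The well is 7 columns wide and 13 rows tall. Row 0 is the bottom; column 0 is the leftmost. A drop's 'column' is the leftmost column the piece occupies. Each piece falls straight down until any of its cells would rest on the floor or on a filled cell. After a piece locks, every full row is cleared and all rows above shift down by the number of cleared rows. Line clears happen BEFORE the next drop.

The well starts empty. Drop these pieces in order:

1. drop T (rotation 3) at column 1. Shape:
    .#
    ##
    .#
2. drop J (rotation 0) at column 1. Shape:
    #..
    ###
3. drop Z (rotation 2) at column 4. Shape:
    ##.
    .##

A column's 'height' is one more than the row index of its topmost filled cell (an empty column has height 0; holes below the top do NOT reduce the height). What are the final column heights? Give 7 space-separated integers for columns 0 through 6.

Answer: 0 5 4 4 2 2 1

Derivation:
Drop 1: T rot3 at col 1 lands with bottom-row=0; cleared 0 line(s) (total 0); column heights now [0 2 3 0 0 0 0], max=3
Drop 2: J rot0 at col 1 lands with bottom-row=3; cleared 0 line(s) (total 0); column heights now [0 5 4 4 0 0 0], max=5
Drop 3: Z rot2 at col 4 lands with bottom-row=0; cleared 0 line(s) (total 0); column heights now [0 5 4 4 2 2 1], max=5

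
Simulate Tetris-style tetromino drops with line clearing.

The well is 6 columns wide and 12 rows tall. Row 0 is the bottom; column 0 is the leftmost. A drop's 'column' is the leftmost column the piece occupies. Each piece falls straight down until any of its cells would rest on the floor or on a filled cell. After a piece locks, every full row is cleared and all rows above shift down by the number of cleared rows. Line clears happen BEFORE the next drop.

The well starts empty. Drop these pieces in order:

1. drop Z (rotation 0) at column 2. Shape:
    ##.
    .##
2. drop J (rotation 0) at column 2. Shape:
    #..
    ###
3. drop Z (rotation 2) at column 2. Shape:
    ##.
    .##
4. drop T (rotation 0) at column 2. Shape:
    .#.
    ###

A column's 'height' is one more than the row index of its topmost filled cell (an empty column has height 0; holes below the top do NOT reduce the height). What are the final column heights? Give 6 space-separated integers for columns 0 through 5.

Answer: 0 0 6 7 6 0

Derivation:
Drop 1: Z rot0 at col 2 lands with bottom-row=0; cleared 0 line(s) (total 0); column heights now [0 0 2 2 1 0], max=2
Drop 2: J rot0 at col 2 lands with bottom-row=2; cleared 0 line(s) (total 0); column heights now [0 0 4 3 3 0], max=4
Drop 3: Z rot2 at col 2 lands with bottom-row=3; cleared 0 line(s) (total 0); column heights now [0 0 5 5 4 0], max=5
Drop 4: T rot0 at col 2 lands with bottom-row=5; cleared 0 line(s) (total 0); column heights now [0 0 6 7 6 0], max=7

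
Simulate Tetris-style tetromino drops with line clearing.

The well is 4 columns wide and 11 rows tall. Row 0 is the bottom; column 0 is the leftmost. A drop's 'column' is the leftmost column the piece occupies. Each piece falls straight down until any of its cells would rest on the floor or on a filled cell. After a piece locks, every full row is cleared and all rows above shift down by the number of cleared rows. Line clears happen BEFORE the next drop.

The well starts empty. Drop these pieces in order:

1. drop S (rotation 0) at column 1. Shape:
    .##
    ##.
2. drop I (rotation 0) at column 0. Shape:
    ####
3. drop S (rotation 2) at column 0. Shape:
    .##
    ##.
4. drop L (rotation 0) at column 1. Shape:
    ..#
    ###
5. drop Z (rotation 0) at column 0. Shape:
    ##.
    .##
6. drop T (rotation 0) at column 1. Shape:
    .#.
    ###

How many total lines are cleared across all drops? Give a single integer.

Answer: 2

Derivation:
Drop 1: S rot0 at col 1 lands with bottom-row=0; cleared 0 line(s) (total 0); column heights now [0 1 2 2], max=2
Drop 2: I rot0 at col 0 lands with bottom-row=2; cleared 1 line(s) (total 1); column heights now [0 1 2 2], max=2
Drop 3: S rot2 at col 0 lands with bottom-row=1; cleared 1 line(s) (total 2); column heights now [0 2 2 0], max=2
Drop 4: L rot0 at col 1 lands with bottom-row=2; cleared 0 line(s) (total 2); column heights now [0 3 3 4], max=4
Drop 5: Z rot0 at col 0 lands with bottom-row=3; cleared 0 line(s) (total 2); column heights now [5 5 4 4], max=5
Drop 6: T rot0 at col 1 lands with bottom-row=5; cleared 0 line(s) (total 2); column heights now [5 6 7 6], max=7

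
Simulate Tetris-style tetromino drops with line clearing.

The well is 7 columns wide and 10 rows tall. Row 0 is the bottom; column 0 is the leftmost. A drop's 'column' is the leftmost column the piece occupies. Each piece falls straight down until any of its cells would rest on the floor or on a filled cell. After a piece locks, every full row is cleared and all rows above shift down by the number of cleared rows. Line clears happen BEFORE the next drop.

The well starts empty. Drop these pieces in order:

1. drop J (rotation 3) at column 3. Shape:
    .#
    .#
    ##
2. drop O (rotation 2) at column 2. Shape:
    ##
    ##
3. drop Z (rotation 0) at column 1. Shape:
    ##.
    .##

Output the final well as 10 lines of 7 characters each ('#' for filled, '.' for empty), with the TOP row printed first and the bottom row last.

Answer: .......
.......
.......
.......
.......
.##....
..##...
..###..
..###..
...##..

Derivation:
Drop 1: J rot3 at col 3 lands with bottom-row=0; cleared 0 line(s) (total 0); column heights now [0 0 0 1 3 0 0], max=3
Drop 2: O rot2 at col 2 lands with bottom-row=1; cleared 0 line(s) (total 0); column heights now [0 0 3 3 3 0 0], max=3
Drop 3: Z rot0 at col 1 lands with bottom-row=3; cleared 0 line(s) (total 0); column heights now [0 5 5 4 3 0 0], max=5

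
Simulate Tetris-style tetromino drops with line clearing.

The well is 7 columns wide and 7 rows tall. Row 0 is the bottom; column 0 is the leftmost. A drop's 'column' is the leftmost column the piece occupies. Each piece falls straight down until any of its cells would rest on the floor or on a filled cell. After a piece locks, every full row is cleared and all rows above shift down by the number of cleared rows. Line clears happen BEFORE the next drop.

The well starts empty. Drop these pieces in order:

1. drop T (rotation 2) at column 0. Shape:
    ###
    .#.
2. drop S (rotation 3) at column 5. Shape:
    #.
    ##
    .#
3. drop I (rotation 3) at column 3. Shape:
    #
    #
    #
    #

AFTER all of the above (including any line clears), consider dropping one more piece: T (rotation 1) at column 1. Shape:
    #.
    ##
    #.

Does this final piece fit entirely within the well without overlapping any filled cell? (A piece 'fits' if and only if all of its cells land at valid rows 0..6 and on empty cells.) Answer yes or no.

Drop 1: T rot2 at col 0 lands with bottom-row=0; cleared 0 line(s) (total 0); column heights now [2 2 2 0 0 0 0], max=2
Drop 2: S rot3 at col 5 lands with bottom-row=0; cleared 0 line(s) (total 0); column heights now [2 2 2 0 0 3 2], max=3
Drop 3: I rot3 at col 3 lands with bottom-row=0; cleared 0 line(s) (total 0); column heights now [2 2 2 4 0 3 2], max=4
Test piece T rot1 at col 1 (width 2): heights before test = [2 2 2 4 0 3 2]; fits = True

Answer: yes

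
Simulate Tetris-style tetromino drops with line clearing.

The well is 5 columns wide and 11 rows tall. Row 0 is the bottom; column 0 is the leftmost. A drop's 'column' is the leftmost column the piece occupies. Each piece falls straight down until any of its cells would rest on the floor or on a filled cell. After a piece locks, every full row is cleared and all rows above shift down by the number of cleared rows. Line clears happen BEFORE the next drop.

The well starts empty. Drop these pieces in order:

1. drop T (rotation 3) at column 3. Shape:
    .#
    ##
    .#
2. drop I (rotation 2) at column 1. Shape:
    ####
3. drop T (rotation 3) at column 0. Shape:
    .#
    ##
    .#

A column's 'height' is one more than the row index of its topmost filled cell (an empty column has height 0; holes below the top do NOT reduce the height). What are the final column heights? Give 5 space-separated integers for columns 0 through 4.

Drop 1: T rot3 at col 3 lands with bottom-row=0; cleared 0 line(s) (total 0); column heights now [0 0 0 2 3], max=3
Drop 2: I rot2 at col 1 lands with bottom-row=3; cleared 0 line(s) (total 0); column heights now [0 4 4 4 4], max=4
Drop 3: T rot3 at col 0 lands with bottom-row=4; cleared 0 line(s) (total 0); column heights now [6 7 4 4 4], max=7

Answer: 6 7 4 4 4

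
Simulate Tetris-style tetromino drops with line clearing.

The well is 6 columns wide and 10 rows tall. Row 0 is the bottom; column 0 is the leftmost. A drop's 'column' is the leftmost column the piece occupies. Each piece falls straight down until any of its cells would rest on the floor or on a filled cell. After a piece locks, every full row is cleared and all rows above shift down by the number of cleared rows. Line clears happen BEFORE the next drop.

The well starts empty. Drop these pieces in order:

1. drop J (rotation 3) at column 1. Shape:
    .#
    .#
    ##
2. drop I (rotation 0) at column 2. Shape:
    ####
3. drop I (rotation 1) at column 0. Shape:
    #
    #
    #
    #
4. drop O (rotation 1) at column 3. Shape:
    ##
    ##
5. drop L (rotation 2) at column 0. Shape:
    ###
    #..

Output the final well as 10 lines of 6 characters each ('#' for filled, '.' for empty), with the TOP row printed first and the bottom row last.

Drop 1: J rot3 at col 1 lands with bottom-row=0; cleared 0 line(s) (total 0); column heights now [0 1 3 0 0 0], max=3
Drop 2: I rot0 at col 2 lands with bottom-row=3; cleared 0 line(s) (total 0); column heights now [0 1 4 4 4 4], max=4
Drop 3: I rot1 at col 0 lands with bottom-row=0; cleared 0 line(s) (total 0); column heights now [4 1 4 4 4 4], max=4
Drop 4: O rot1 at col 3 lands with bottom-row=4; cleared 0 line(s) (total 0); column heights now [4 1 4 6 6 4], max=6
Drop 5: L rot2 at col 0 lands with bottom-row=4; cleared 0 line(s) (total 0); column heights now [6 6 6 6 6 4], max=6

Answer: ......
......
......
......
#####.
#..##.
#.####
#.#...
#.#...
###...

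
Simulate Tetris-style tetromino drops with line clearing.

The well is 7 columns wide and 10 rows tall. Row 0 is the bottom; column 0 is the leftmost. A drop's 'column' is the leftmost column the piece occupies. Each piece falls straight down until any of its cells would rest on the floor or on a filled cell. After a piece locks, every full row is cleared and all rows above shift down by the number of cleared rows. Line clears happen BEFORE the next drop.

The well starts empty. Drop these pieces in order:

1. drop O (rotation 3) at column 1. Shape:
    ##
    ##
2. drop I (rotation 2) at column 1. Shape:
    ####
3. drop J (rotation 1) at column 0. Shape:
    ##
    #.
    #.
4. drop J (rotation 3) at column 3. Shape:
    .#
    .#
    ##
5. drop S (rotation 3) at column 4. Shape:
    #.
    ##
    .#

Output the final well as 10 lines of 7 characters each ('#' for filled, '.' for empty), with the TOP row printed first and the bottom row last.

Answer: .......
.......
....#..
....##.
....##.
....#..
##.##..
#####..
###....
.##....

Derivation:
Drop 1: O rot3 at col 1 lands with bottom-row=0; cleared 0 line(s) (total 0); column heights now [0 2 2 0 0 0 0], max=2
Drop 2: I rot2 at col 1 lands with bottom-row=2; cleared 0 line(s) (total 0); column heights now [0 3 3 3 3 0 0], max=3
Drop 3: J rot1 at col 0 lands with bottom-row=1; cleared 0 line(s) (total 0); column heights now [4 4 3 3 3 0 0], max=4
Drop 4: J rot3 at col 3 lands with bottom-row=3; cleared 0 line(s) (total 0); column heights now [4 4 3 4 6 0 0], max=6
Drop 5: S rot3 at col 4 lands with bottom-row=5; cleared 0 line(s) (total 0); column heights now [4 4 3 4 8 7 0], max=8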